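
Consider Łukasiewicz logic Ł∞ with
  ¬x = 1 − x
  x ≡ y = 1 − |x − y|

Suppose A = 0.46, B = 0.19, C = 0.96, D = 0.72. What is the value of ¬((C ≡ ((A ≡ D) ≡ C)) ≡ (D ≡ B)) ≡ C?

A ≡ D = 1 − |0.46 − 0.72| = 1 − 0.26 = 0.74
(A ≡ D) ≡ C = 1 − |0.74 − 0.96| = 1 − 0.22 = 0.78
C ≡ ((A ≡ D) ≡ C) = 1 − |0.96 − 0.78| = 1 − 0.18 = 0.82
D ≡ B = 1 − |0.72 − 0.19| = 1 − 0.53 = 0.47
(C ≡ ((A ≡ D) ≡ C)) ≡ (D ≡ B) = 1 − |0.82 − 0.47| = 1 − 0.35 = 0.65
¬((C ≡ ((A ≡ D) ≡ C)) ≡ (D ≡ B)) = 1 − 0.65 = 0.35
¬((C ≡ ((A ≡ D) ≡ C)) ≡ (D ≡ B)) ≡ C = 1 − |0.35 − 0.96| = 1 − 0.61 = 0.39

0.39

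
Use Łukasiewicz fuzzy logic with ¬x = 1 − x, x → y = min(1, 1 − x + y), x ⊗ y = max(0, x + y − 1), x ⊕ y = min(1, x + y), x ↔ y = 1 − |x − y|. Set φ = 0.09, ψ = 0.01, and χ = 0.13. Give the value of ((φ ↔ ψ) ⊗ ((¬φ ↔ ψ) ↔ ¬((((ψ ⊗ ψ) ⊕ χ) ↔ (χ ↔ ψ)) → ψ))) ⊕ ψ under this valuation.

0.79

φ ↔ ψ = 1 − |0.09 − 0.01| = 1 − 0.08 = 0.92
¬φ = 1 − 0.09 = 0.91
¬φ ↔ ψ = 1 − |0.91 − 0.01| = 1 − 0.90 = 0.10
ψ ⊗ ψ = max(0, 0.01 + 0.01 − 1) = max(0, -0.98) = 0.00
(ψ ⊗ ψ) ⊕ χ = min(1, 0.00 + 0.13) = min(1, 0.13) = 0.13
χ ↔ ψ = 1 − |0.13 − 0.01| = 1 − 0.12 = 0.88
((ψ ⊗ ψ) ⊕ χ) ↔ (χ ↔ ψ) = 1 − |0.13 − 0.88| = 1 − 0.75 = 0.25
(((ψ ⊗ ψ) ⊕ χ) ↔ (χ ↔ ψ)) → ψ = min(1, 1 − 0.25 + 0.01) = min(1, 0.76) = 0.76
¬((((ψ ⊗ ψ) ⊕ χ) ↔ (χ ↔ ψ)) → ψ) = 1 − 0.76 = 0.24
(¬φ ↔ ψ) ↔ ¬((((ψ ⊗ ψ) ⊕ χ) ↔ (χ ↔ ψ)) → ψ) = 1 − |0.10 − 0.24| = 1 − 0.14 = 0.86
(φ ↔ ψ) ⊗ ((¬φ ↔ ψ) ↔ ¬((((ψ ⊗ ψ) ⊕ χ) ↔ (χ ↔ ψ)) → ψ)) = max(0, 0.92 + 0.86 − 1) = max(0, 0.78) = 0.78
((φ ↔ ψ) ⊗ ((¬φ ↔ ψ) ↔ ¬((((ψ ⊗ ψ) ⊕ χ) ↔ (χ ↔ ψ)) → ψ))) ⊕ ψ = min(1, 0.78 + 0.01) = min(1, 0.79) = 0.79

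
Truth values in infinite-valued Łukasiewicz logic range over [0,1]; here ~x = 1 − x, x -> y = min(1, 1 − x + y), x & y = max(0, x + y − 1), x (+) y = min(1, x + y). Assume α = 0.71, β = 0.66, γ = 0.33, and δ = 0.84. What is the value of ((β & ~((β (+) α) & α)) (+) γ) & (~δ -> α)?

0.33

β (+) α = min(1, 0.66 + 0.71) = min(1, 1.37) = 1.00
(β (+) α) & α = max(0, 1.00 + 0.71 − 1) = max(0, 0.71) = 0.71
~((β (+) α) & α) = 1 − 0.71 = 0.29
β & ~((β (+) α) & α) = max(0, 0.66 + 0.29 − 1) = max(0, -0.05) = 0.00
(β & ~((β (+) α) & α)) (+) γ = min(1, 0.00 + 0.33) = min(1, 0.33) = 0.33
~δ = 1 − 0.84 = 0.16
~δ -> α = min(1, 1 − 0.16 + 0.71) = min(1, 1.55) = 1.00
((β & ~((β (+) α) & α)) (+) γ) & (~δ -> α) = max(0, 0.33 + 1.00 − 1) = max(0, 0.33) = 0.33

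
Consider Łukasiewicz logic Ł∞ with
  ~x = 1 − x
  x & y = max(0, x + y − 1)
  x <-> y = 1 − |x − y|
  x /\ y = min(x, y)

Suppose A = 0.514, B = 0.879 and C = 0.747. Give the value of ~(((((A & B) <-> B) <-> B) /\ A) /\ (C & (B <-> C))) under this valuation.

A & B = max(0, 0.514 + 0.879 − 1) = max(0, 0.393) = 0.393
(A & B) <-> B = 1 − |0.393 − 0.879| = 1 − 0.486 = 0.514
((A & B) <-> B) <-> B = 1 − |0.514 − 0.879| = 1 − 0.365 = 0.635
(((A & B) <-> B) <-> B) /\ A = min(0.635, 0.514) = 0.514
B <-> C = 1 − |0.879 − 0.747| = 1 − 0.132 = 0.868
C & (B <-> C) = max(0, 0.747 + 0.868 − 1) = max(0, 0.615) = 0.615
((((A & B) <-> B) <-> B) /\ A) /\ (C & (B <-> C)) = min(0.514, 0.615) = 0.514
~(((((A & B) <-> B) <-> B) /\ A) /\ (C & (B <-> C))) = 1 − 0.514 = 0.486

0.486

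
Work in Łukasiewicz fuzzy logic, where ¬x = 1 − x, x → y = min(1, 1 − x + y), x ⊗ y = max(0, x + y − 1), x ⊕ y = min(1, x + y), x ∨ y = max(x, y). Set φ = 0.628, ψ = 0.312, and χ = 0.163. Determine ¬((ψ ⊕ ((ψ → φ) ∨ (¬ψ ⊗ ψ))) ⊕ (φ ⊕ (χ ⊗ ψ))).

0.000

ψ → φ = min(1, 1 − 0.312 + 0.628) = min(1, 1.316) = 1.000
¬ψ = 1 − 0.312 = 0.688
¬ψ ⊗ ψ = max(0, 0.688 + 0.312 − 1) = max(0, 0.000) = 0.000
(ψ → φ) ∨ (¬ψ ⊗ ψ) = max(1.000, 0.000) = 1.000
ψ ⊕ ((ψ → φ) ∨ (¬ψ ⊗ ψ)) = min(1, 0.312 + 1.000) = min(1, 1.312) = 1.000
χ ⊗ ψ = max(0, 0.163 + 0.312 − 1) = max(0, -0.525) = 0.000
φ ⊕ (χ ⊗ ψ) = min(1, 0.628 + 0.000) = min(1, 0.628) = 0.628
(ψ ⊕ ((ψ → φ) ∨ (¬ψ ⊗ ψ))) ⊕ (φ ⊕ (χ ⊗ ψ)) = min(1, 1.000 + 0.628) = min(1, 1.628) = 1.000
¬((ψ ⊕ ((ψ → φ) ∨ (¬ψ ⊗ ψ))) ⊕ (φ ⊕ (χ ⊗ ψ))) = 1 − 1.000 = 0.000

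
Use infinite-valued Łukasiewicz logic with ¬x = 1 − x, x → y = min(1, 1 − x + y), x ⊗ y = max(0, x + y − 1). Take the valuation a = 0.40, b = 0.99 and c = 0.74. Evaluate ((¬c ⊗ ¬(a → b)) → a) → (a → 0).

¬c = 1 − 0.74 = 0.26
a → b = min(1, 1 − 0.40 + 0.99) = min(1, 1.59) = 1.00
¬(a → b) = 1 − 1.00 = 0.00
¬c ⊗ ¬(a → b) = max(0, 0.26 + 0.00 − 1) = max(0, -0.74) = 0.00
(¬c ⊗ ¬(a → b)) → a = min(1, 1 − 0.00 + 0.40) = min(1, 1.40) = 1.00
a → 0 = min(1, 1 − 0.40 + 0.00) = min(1, 0.60) = 0.60
((¬c ⊗ ¬(a → b)) → a) → (a → 0) = min(1, 1 − 1.00 + 0.60) = min(1, 0.60) = 0.60

0.60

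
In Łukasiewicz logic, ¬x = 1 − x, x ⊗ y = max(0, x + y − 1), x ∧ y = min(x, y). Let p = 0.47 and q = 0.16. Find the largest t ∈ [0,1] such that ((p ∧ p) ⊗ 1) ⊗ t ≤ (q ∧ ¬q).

p ∧ p = min(0.47, 0.47) = 0.47
(p ∧ p) ⊗ 1 = max(0, 0.47 + 1.00 − 1) = max(0, 0.47) = 0.47
So the left factor is (p ∧ p) ⊗ 1 = 0.47.
¬q = 1 − 0.16 = 0.84
q ∧ ¬q = min(0.16, 0.84) = 0.16
So the right-hand bound is q ∧ ¬q = 0.16.
The residuum of the Łukasiewicz t-norm gives the supremum: min(1, 1 − 0.47 + 0.16).
1 − 0.47 + 0.16 = 0.69, so t = min(1, 0.69) = 0.69.
Check: 0.47 ⊗ 0.69 = max(0, 0.16) = 0.16 ≤ 0.16.

0.69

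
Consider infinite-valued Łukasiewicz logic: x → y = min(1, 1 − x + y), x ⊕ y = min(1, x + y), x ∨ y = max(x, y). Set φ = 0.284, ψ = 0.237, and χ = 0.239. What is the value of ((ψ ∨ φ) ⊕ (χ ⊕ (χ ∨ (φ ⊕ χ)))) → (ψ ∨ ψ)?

ψ ∨ φ = max(0.237, 0.284) = 0.284
φ ⊕ χ = min(1, 0.284 + 0.239) = min(1, 0.523) = 0.523
χ ∨ (φ ⊕ χ) = max(0.239, 0.523) = 0.523
χ ⊕ (χ ∨ (φ ⊕ χ)) = min(1, 0.239 + 0.523) = min(1, 0.762) = 0.762
(ψ ∨ φ) ⊕ (χ ⊕ (χ ∨ (φ ⊕ χ))) = min(1, 0.284 + 0.762) = min(1, 1.046) = 1.000
ψ ∨ ψ = max(0.237, 0.237) = 0.237
((ψ ∨ φ) ⊕ (χ ⊕ (χ ∨ (φ ⊕ χ)))) → (ψ ∨ ψ) = min(1, 1 − 1.000 + 0.237) = min(1, 0.237) = 0.237

0.237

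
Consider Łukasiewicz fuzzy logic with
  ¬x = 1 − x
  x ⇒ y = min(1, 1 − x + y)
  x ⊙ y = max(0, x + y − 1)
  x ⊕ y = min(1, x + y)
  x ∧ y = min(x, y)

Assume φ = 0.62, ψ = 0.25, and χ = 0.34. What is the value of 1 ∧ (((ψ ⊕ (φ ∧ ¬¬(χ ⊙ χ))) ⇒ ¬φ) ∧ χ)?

0.34

χ ⊙ χ = max(0, 0.34 + 0.34 − 1) = max(0, -0.32) = 0.00
¬(χ ⊙ χ) = 1 − 0.00 = 1.00
¬¬(χ ⊙ χ) = 1 − 1.00 = 0.00
φ ∧ ¬¬(χ ⊙ χ) = min(0.62, 0.00) = 0.00
ψ ⊕ (φ ∧ ¬¬(χ ⊙ χ)) = min(1, 0.25 + 0.00) = min(1, 0.25) = 0.25
¬φ = 1 − 0.62 = 0.38
(ψ ⊕ (φ ∧ ¬¬(χ ⊙ χ))) ⇒ ¬φ = min(1, 1 − 0.25 + 0.38) = min(1, 1.13) = 1.00
((ψ ⊕ (φ ∧ ¬¬(χ ⊙ χ))) ⇒ ¬φ) ∧ χ = min(1.00, 0.34) = 0.34
1 ∧ (((ψ ⊕ (φ ∧ ¬¬(χ ⊙ χ))) ⇒ ¬φ) ∧ χ) = min(1.00, 0.34) = 0.34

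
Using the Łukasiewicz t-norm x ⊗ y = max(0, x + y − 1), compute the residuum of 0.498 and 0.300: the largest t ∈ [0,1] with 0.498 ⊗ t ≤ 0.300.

0.802

The residuum of the Łukasiewicz t-norm gives the supremum: min(1, 1 − 0.498 + 0.300).
1 − 0.498 + 0.300 = 0.802, so t = min(1, 0.802) = 0.802.
Check: 0.498 ⊗ 0.802 = max(0, 0.300) = 0.300 ≤ 0.300.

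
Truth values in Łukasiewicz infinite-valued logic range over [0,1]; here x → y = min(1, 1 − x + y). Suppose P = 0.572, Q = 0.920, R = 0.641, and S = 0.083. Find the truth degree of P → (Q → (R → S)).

0.950

R → S = min(1, 1 − 0.641 + 0.083) = min(1, 0.442) = 0.442
Q → (R → S) = min(1, 1 − 0.920 + 0.442) = min(1, 0.522) = 0.522
P → (Q → (R → S)) = min(1, 1 − 0.572 + 0.522) = min(1, 0.950) = 0.950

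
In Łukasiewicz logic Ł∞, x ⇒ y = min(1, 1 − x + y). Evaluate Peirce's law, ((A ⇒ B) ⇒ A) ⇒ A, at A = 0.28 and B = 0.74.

1.00

A ⇒ B = min(1, 1 − 0.28 + 0.74) = min(1, 1.46) = 1.00
(A ⇒ B) ⇒ A = min(1, 1 − 1.00 + 0.28) = min(1, 0.28) = 0.28
((A ⇒ B) ⇒ A) ⇒ A = min(1, 1 − 0.28 + 0.28) = min(1, 1.00) = 1.00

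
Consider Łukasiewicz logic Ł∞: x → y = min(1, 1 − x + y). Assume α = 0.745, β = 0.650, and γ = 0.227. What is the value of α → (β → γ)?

0.832

β → γ = min(1, 1 − 0.650 + 0.227) = min(1, 0.577) = 0.577
α → (β → γ) = min(1, 1 − 0.745 + 0.577) = min(1, 0.832) = 0.832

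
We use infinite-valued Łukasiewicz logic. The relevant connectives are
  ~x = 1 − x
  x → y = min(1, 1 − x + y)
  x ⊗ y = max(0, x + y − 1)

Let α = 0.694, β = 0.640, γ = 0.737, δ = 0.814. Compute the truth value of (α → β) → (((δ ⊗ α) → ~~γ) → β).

0.694

α → β = min(1, 1 − 0.694 + 0.640) = min(1, 0.946) = 0.946
δ ⊗ α = max(0, 0.814 + 0.694 − 1) = max(0, 0.508) = 0.508
~γ = 1 − 0.737 = 0.263
~~γ = 1 − 0.263 = 0.737
(δ ⊗ α) → ~~γ = min(1, 1 − 0.508 + 0.737) = min(1, 1.229) = 1.000
((δ ⊗ α) → ~~γ) → β = min(1, 1 − 1.000 + 0.640) = min(1, 0.640) = 0.640
(α → β) → (((δ ⊗ α) → ~~γ) → β) = min(1, 1 − 0.946 + 0.640) = min(1, 0.694) = 0.694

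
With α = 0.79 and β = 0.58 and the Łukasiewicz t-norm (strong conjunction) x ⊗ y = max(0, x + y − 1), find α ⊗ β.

α ⊗ β = max(0, 0.79 + 0.58 − 1) = max(0, 0.37) = 0.37
For comparison, the Gödel (minimum) t-norm min(x, y) would give 0.58.

0.37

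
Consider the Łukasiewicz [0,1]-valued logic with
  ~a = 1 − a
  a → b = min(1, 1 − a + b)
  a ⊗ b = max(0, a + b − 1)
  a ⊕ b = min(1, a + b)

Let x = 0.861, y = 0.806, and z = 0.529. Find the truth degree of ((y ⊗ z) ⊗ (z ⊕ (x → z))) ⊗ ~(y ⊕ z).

0.000

y ⊗ z = max(0, 0.806 + 0.529 − 1) = max(0, 0.335) = 0.335
x → z = min(1, 1 − 0.861 + 0.529) = min(1, 0.668) = 0.668
z ⊕ (x → z) = min(1, 0.529 + 0.668) = min(1, 1.197) = 1.000
(y ⊗ z) ⊗ (z ⊕ (x → z)) = max(0, 0.335 + 1.000 − 1) = max(0, 0.335) = 0.335
y ⊕ z = min(1, 0.806 + 0.529) = min(1, 1.335) = 1.000
~(y ⊕ z) = 1 − 1.000 = 0.000
((y ⊗ z) ⊗ (z ⊕ (x → z))) ⊗ ~(y ⊕ z) = max(0, 0.335 + 0.000 − 1) = max(0, -0.665) = 0.000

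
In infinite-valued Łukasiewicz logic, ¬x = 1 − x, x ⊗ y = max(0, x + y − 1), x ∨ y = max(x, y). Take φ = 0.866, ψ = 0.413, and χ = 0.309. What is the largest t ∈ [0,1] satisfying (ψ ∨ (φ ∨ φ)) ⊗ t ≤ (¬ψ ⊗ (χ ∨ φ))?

0.587

φ ∨ φ = max(0.866, 0.866) = 0.866
ψ ∨ (φ ∨ φ) = max(0.413, 0.866) = 0.866
So the left factor is ψ ∨ (φ ∨ φ) = 0.866.
¬ψ = 1 − 0.413 = 0.587
χ ∨ φ = max(0.309, 0.866) = 0.866
¬ψ ⊗ (χ ∨ φ) = max(0, 0.587 + 0.866 − 1) = max(0, 0.453) = 0.453
So the right-hand bound is ¬ψ ⊗ (χ ∨ φ) = 0.453.
The residuum of the Łukasiewicz t-norm gives the supremum: min(1, 1 − 0.866 + 0.453).
1 − 0.866 + 0.453 = 0.587, so t = min(1, 0.587) = 0.587.
Check: 0.866 ⊗ 0.587 = max(0, 0.453) = 0.453 ≤ 0.453.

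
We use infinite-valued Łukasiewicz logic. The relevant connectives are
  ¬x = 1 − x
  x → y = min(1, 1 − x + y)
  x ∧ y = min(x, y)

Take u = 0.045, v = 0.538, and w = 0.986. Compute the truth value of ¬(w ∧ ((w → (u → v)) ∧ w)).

u → v = min(1, 1 − 0.045 + 0.538) = min(1, 1.493) = 1.000
w → (u → v) = min(1, 1 − 0.986 + 1.000) = min(1, 1.014) = 1.000
(w → (u → v)) ∧ w = min(1.000, 0.986) = 0.986
w ∧ ((w → (u → v)) ∧ w) = min(0.986, 0.986) = 0.986
¬(w ∧ ((w → (u → v)) ∧ w)) = 1 − 0.986 = 0.014

0.014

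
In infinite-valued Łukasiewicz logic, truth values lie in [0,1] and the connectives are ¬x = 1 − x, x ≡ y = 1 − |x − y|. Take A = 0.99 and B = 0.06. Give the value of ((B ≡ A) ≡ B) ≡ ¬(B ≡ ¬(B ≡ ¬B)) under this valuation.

0.83

B ≡ A = 1 − |0.06 − 0.99| = 1 − 0.93 = 0.07
(B ≡ A) ≡ B = 1 − |0.07 − 0.06| = 1 − 0.01 = 0.99
¬B = 1 − 0.06 = 0.94
B ≡ ¬B = 1 − |0.06 − 0.94| = 1 − 0.88 = 0.12
¬(B ≡ ¬B) = 1 − 0.12 = 0.88
B ≡ ¬(B ≡ ¬B) = 1 − |0.06 − 0.88| = 1 − 0.82 = 0.18
¬(B ≡ ¬(B ≡ ¬B)) = 1 − 0.18 = 0.82
((B ≡ A) ≡ B) ≡ ¬(B ≡ ¬(B ≡ ¬B)) = 1 − |0.99 − 0.82| = 1 − 0.17 = 0.83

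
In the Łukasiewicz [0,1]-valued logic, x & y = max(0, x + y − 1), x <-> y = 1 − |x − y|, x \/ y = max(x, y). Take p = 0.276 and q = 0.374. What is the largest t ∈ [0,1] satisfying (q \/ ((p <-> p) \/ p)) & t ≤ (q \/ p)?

0.374

p <-> p = 1 − |0.276 − 0.276| = 1 − 0.000 = 1.000
(p <-> p) \/ p = max(1.000, 0.276) = 1.000
q \/ ((p <-> p) \/ p) = max(0.374, 1.000) = 1.000
So the left factor is q \/ ((p <-> p) \/ p) = 1.000.
q \/ p = max(0.374, 0.276) = 0.374
So the right-hand bound is q \/ p = 0.374.
The residuum of the Łukasiewicz t-norm gives the supremum: min(1, 1 − 1.000 + 0.374).
1 − 1.000 + 0.374 = 0.374, so t = min(1, 0.374) = 0.374.
Check: 1.000 & 0.374 = max(0, 0.374) = 0.374 ≤ 0.374.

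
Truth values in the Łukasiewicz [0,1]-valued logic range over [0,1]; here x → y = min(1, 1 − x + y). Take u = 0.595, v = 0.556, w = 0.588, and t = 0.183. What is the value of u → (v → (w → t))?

1.000

w → t = min(1, 1 − 0.588 + 0.183) = min(1, 0.595) = 0.595
v → (w → t) = min(1, 1 − 0.556 + 0.595) = min(1, 1.039) = 1.000
u → (v → (w → t)) = min(1, 1 − 0.595 + 1.000) = min(1, 1.405) = 1.000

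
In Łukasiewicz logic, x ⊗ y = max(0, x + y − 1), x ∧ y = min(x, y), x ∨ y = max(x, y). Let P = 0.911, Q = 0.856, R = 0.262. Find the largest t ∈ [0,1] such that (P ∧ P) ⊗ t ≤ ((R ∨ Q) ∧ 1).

0.945

P ∧ P = min(0.911, 0.911) = 0.911
So the left factor is P ∧ P = 0.911.
R ∨ Q = max(0.262, 0.856) = 0.856
(R ∨ Q) ∧ 1 = min(0.856, 1.000) = 0.856
So the right-hand bound is (R ∨ Q) ∧ 1 = 0.856.
The residuum of the Łukasiewicz t-norm gives the supremum: min(1, 1 − 0.911 + 0.856).
1 − 0.911 + 0.856 = 0.945, so t = min(1, 0.945) = 0.945.
Check: 0.911 ⊗ 0.945 = max(0, 0.856) = 0.856 ≤ 0.856.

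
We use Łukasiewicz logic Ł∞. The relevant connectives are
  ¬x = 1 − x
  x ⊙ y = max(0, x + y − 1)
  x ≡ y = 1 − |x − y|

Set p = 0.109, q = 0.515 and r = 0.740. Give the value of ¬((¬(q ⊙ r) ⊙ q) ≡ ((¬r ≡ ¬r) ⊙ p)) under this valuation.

0.151

q ⊙ r = max(0, 0.515 + 0.740 − 1) = max(0, 0.255) = 0.255
¬(q ⊙ r) = 1 − 0.255 = 0.745
¬(q ⊙ r) ⊙ q = max(0, 0.745 + 0.515 − 1) = max(0, 0.260) = 0.260
¬r = 1 − 0.740 = 0.260
¬r ≡ ¬r = 1 − |0.260 − 0.260| = 1 − 0.000 = 1.000
(¬r ≡ ¬r) ⊙ p = max(0, 1.000 + 0.109 − 1) = max(0, 0.109) = 0.109
(¬(q ⊙ r) ⊙ q) ≡ ((¬r ≡ ¬r) ⊙ p) = 1 − |0.260 − 0.109| = 1 − 0.151 = 0.849
¬((¬(q ⊙ r) ⊙ q) ≡ ((¬r ≡ ¬r) ⊙ p)) = 1 − 0.849 = 0.151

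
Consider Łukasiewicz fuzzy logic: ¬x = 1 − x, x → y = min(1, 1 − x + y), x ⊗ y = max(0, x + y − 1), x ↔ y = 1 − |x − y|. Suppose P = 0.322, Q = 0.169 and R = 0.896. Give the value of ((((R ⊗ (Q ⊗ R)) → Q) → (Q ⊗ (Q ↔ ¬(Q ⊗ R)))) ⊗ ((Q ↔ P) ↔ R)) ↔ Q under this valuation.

0.831

Q ⊗ R = max(0, 0.169 + 0.896 − 1) = max(0, 0.065) = 0.065
R ⊗ (Q ⊗ R) = max(0, 0.896 + 0.065 − 1) = max(0, -0.039) = 0.000
(R ⊗ (Q ⊗ R)) → Q = min(1, 1 − 0.000 + 0.169) = min(1, 1.169) = 1.000
¬(Q ⊗ R) = 1 − 0.065 = 0.935
Q ↔ ¬(Q ⊗ R) = 1 − |0.169 − 0.935| = 1 − 0.766 = 0.234
Q ⊗ (Q ↔ ¬(Q ⊗ R)) = max(0, 0.169 + 0.234 − 1) = max(0, -0.597) = 0.000
((R ⊗ (Q ⊗ R)) → Q) → (Q ⊗ (Q ↔ ¬(Q ⊗ R))) = min(1, 1 − 1.000 + 0.000) = min(1, 0.000) = 0.000
Q ↔ P = 1 − |0.169 − 0.322| = 1 − 0.153 = 0.847
(Q ↔ P) ↔ R = 1 − |0.847 − 0.896| = 1 − 0.049 = 0.951
(((R ⊗ (Q ⊗ R)) → Q) → (Q ⊗ (Q ↔ ¬(Q ⊗ R)))) ⊗ ((Q ↔ P) ↔ R) = max(0, 0.000 + 0.951 − 1) = max(0, -0.049) = 0.000
((((R ⊗ (Q ⊗ R)) → Q) → (Q ⊗ (Q ↔ ¬(Q ⊗ R)))) ⊗ ((Q ↔ P) ↔ R)) ↔ Q = 1 − |0.000 − 0.169| = 1 − 0.169 = 0.831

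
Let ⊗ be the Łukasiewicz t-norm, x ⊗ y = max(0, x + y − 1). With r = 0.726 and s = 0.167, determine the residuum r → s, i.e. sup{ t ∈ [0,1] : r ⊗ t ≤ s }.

0.441

The residuum of the Łukasiewicz t-norm gives the supremum: min(1, 1 − 0.726 + 0.167).
1 − 0.726 + 0.167 = 0.441, so t = min(1, 0.441) = 0.441.
Check: 0.726 ⊗ 0.441 = max(0, 0.167) = 0.167 ≤ 0.167.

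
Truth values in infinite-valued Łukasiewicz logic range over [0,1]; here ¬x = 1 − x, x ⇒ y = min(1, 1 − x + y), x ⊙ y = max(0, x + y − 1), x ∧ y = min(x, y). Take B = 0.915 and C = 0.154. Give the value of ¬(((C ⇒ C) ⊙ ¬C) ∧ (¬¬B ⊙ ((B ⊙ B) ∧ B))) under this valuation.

C ⇒ C = min(1, 1 − 0.154 + 0.154) = min(1, 1.000) = 1.000
¬C = 1 − 0.154 = 0.846
(C ⇒ C) ⊙ ¬C = max(0, 1.000 + 0.846 − 1) = max(0, 0.846) = 0.846
¬B = 1 − 0.915 = 0.085
¬¬B = 1 − 0.085 = 0.915
B ⊙ B = max(0, 0.915 + 0.915 − 1) = max(0, 0.830) = 0.830
(B ⊙ B) ∧ B = min(0.830, 0.915) = 0.830
¬¬B ⊙ ((B ⊙ B) ∧ B) = max(0, 0.915 + 0.830 − 1) = max(0, 0.745) = 0.745
((C ⇒ C) ⊙ ¬C) ∧ (¬¬B ⊙ ((B ⊙ B) ∧ B)) = min(0.846, 0.745) = 0.745
¬(((C ⇒ C) ⊙ ¬C) ∧ (¬¬B ⊙ ((B ⊙ B) ∧ B))) = 1 − 0.745 = 0.255

0.255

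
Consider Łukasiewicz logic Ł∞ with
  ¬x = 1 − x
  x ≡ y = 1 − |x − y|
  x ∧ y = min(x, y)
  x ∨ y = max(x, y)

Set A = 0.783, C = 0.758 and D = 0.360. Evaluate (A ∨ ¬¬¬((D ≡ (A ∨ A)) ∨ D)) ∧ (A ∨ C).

0.783

A ∨ A = max(0.783, 0.783) = 0.783
D ≡ (A ∨ A) = 1 − |0.360 − 0.783| = 1 − 0.423 = 0.577
(D ≡ (A ∨ A)) ∨ D = max(0.577, 0.360) = 0.577
¬((D ≡ (A ∨ A)) ∨ D) = 1 − 0.577 = 0.423
¬¬((D ≡ (A ∨ A)) ∨ D) = 1 − 0.423 = 0.577
¬¬¬((D ≡ (A ∨ A)) ∨ D) = 1 − 0.577 = 0.423
A ∨ ¬¬¬((D ≡ (A ∨ A)) ∨ D) = max(0.783, 0.423) = 0.783
A ∨ C = max(0.783, 0.758) = 0.783
(A ∨ ¬¬¬((D ≡ (A ∨ A)) ∨ D)) ∧ (A ∨ C) = min(0.783, 0.783) = 0.783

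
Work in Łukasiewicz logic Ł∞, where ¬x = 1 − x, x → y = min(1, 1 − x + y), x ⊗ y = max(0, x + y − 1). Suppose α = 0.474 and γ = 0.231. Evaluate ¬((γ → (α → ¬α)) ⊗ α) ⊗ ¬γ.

0.295

¬α = 1 − 0.474 = 0.526
α → ¬α = min(1, 1 − 0.474 + 0.526) = min(1, 1.052) = 1.000
γ → (α → ¬α) = min(1, 1 − 0.231 + 1.000) = min(1, 1.769) = 1.000
(γ → (α → ¬α)) ⊗ α = max(0, 1.000 + 0.474 − 1) = max(0, 0.474) = 0.474
¬((γ → (α → ¬α)) ⊗ α) = 1 − 0.474 = 0.526
¬γ = 1 − 0.231 = 0.769
¬((γ → (α → ¬α)) ⊗ α) ⊗ ¬γ = max(0, 0.526 + 0.769 − 1) = max(0, 0.295) = 0.295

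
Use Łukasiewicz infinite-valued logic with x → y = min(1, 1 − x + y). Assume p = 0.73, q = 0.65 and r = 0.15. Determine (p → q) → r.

p → q = min(1, 1 − 0.73 + 0.65) = min(1, 0.92) = 0.92
(p → q) → r = min(1, 1 − 0.92 + 0.15) = min(1, 0.23) = 0.23

0.23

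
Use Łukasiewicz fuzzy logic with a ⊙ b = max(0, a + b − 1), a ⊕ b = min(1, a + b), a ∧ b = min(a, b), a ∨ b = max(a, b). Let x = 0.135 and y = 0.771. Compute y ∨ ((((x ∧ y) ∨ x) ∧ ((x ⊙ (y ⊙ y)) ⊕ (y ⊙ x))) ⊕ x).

0.771

x ∧ y = min(0.135, 0.771) = 0.135
(x ∧ y) ∨ x = max(0.135, 0.135) = 0.135
y ⊙ y = max(0, 0.771 + 0.771 − 1) = max(0, 0.542) = 0.542
x ⊙ (y ⊙ y) = max(0, 0.135 + 0.542 − 1) = max(0, -0.323) = 0.000
y ⊙ x = max(0, 0.771 + 0.135 − 1) = max(0, -0.094) = 0.000
(x ⊙ (y ⊙ y)) ⊕ (y ⊙ x) = min(1, 0.000 + 0.000) = min(1, 0.000) = 0.000
((x ∧ y) ∨ x) ∧ ((x ⊙ (y ⊙ y)) ⊕ (y ⊙ x)) = min(0.135, 0.000) = 0.000
(((x ∧ y) ∨ x) ∧ ((x ⊙ (y ⊙ y)) ⊕ (y ⊙ x))) ⊕ x = min(1, 0.000 + 0.135) = min(1, 0.135) = 0.135
y ∨ ((((x ∧ y) ∨ x) ∧ ((x ⊙ (y ⊙ y)) ⊕ (y ⊙ x))) ⊕ x) = max(0.771, 0.135) = 0.771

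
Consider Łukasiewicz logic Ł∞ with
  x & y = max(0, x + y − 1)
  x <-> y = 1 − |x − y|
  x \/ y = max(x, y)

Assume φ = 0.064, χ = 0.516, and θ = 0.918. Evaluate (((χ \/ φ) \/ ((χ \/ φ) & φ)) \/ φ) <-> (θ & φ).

χ \/ φ = max(0.516, 0.064) = 0.516
(χ \/ φ) & φ = max(0, 0.516 + 0.064 − 1) = max(0, -0.420) = 0.000
(χ \/ φ) \/ ((χ \/ φ) & φ) = max(0.516, 0.000) = 0.516
((χ \/ φ) \/ ((χ \/ φ) & φ)) \/ φ = max(0.516, 0.064) = 0.516
θ & φ = max(0, 0.918 + 0.064 − 1) = max(0, -0.018) = 0.000
(((χ \/ φ) \/ ((χ \/ φ) & φ)) \/ φ) <-> (θ & φ) = 1 − |0.516 − 0.000| = 1 − 0.516 = 0.484

0.484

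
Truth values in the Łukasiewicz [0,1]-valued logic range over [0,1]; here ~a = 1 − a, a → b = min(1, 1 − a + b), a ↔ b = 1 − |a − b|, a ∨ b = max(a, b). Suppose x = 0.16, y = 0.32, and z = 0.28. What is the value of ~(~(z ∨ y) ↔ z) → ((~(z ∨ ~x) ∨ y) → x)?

1.00

z ∨ y = max(0.28, 0.32) = 0.32
~(z ∨ y) = 1 − 0.32 = 0.68
~(z ∨ y) ↔ z = 1 − |0.68 − 0.28| = 1 − 0.40 = 0.60
~(~(z ∨ y) ↔ z) = 1 − 0.60 = 0.40
~x = 1 − 0.16 = 0.84
z ∨ ~x = max(0.28, 0.84) = 0.84
~(z ∨ ~x) = 1 − 0.84 = 0.16
~(z ∨ ~x) ∨ y = max(0.16, 0.32) = 0.32
(~(z ∨ ~x) ∨ y) → x = min(1, 1 − 0.32 + 0.16) = min(1, 0.84) = 0.84
~(~(z ∨ y) ↔ z) → ((~(z ∨ ~x) ∨ y) → x) = min(1, 1 − 0.40 + 0.84) = min(1, 1.44) = 1.00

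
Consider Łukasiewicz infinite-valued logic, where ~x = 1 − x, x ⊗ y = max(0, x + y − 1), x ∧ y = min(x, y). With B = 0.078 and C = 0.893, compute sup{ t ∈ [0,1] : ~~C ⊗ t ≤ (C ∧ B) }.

~C = 1 − 0.893 = 0.107
~~C = 1 − 0.107 = 0.893
So the left factor is ~~C = 0.893.
C ∧ B = min(0.893, 0.078) = 0.078
So the right-hand bound is C ∧ B = 0.078.
The residuum of the Łukasiewicz t-norm gives the supremum: min(1, 1 − 0.893 + 0.078).
1 − 0.893 + 0.078 = 0.185, so t = min(1, 0.185) = 0.185.
Check: 0.893 ⊗ 0.185 = max(0, 0.078) = 0.078 ≤ 0.078.

0.185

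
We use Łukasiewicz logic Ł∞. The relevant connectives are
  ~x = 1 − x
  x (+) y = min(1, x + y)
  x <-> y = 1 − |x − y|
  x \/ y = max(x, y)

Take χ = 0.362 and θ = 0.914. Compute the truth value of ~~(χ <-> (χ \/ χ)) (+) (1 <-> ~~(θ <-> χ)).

χ \/ χ = max(0.362, 0.362) = 0.362
χ <-> (χ \/ χ) = 1 − |0.362 − 0.362| = 1 − 0.000 = 1.000
~(χ <-> (χ \/ χ)) = 1 − 1.000 = 0.000
~~(χ <-> (χ \/ χ)) = 1 − 0.000 = 1.000
θ <-> χ = 1 − |0.914 − 0.362| = 1 − 0.552 = 0.448
~(θ <-> χ) = 1 − 0.448 = 0.552
~~(θ <-> χ) = 1 − 0.552 = 0.448
1 <-> ~~(θ <-> χ) = 1 − |1.000 − 0.448| = 1 − 0.552 = 0.448
~~(χ <-> (χ \/ χ)) (+) (1 <-> ~~(θ <-> χ)) = min(1, 1.000 + 0.448) = min(1, 1.448) = 1.000

1.000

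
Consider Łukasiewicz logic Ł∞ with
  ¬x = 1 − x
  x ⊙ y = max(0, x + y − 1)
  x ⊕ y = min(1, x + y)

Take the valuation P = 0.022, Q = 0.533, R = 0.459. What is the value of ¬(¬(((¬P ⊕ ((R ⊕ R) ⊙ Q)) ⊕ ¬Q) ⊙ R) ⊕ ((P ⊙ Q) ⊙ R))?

¬P = 1 − 0.022 = 0.978
R ⊕ R = min(1, 0.459 + 0.459) = min(1, 0.918) = 0.918
(R ⊕ R) ⊙ Q = max(0, 0.918 + 0.533 − 1) = max(0, 0.451) = 0.451
¬P ⊕ ((R ⊕ R) ⊙ Q) = min(1, 0.978 + 0.451) = min(1, 1.429) = 1.000
¬Q = 1 − 0.533 = 0.467
(¬P ⊕ ((R ⊕ R) ⊙ Q)) ⊕ ¬Q = min(1, 1.000 + 0.467) = min(1, 1.467) = 1.000
((¬P ⊕ ((R ⊕ R) ⊙ Q)) ⊕ ¬Q) ⊙ R = max(0, 1.000 + 0.459 − 1) = max(0, 0.459) = 0.459
¬(((¬P ⊕ ((R ⊕ R) ⊙ Q)) ⊕ ¬Q) ⊙ R) = 1 − 0.459 = 0.541
P ⊙ Q = max(0, 0.022 + 0.533 − 1) = max(0, -0.445) = 0.000
(P ⊙ Q) ⊙ R = max(0, 0.000 + 0.459 − 1) = max(0, -0.541) = 0.000
¬(((¬P ⊕ ((R ⊕ R) ⊙ Q)) ⊕ ¬Q) ⊙ R) ⊕ ((P ⊙ Q) ⊙ R) = min(1, 0.541 + 0.000) = min(1, 0.541) = 0.541
¬(¬(((¬P ⊕ ((R ⊕ R) ⊙ Q)) ⊕ ¬Q) ⊙ R) ⊕ ((P ⊙ Q) ⊙ R)) = 1 − 0.541 = 0.459

0.459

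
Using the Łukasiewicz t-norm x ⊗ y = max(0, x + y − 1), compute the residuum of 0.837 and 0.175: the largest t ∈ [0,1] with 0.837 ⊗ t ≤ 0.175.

0.338

The residuum of the Łukasiewicz t-norm gives the supremum: min(1, 1 − 0.837 + 0.175).
1 − 0.837 + 0.175 = 0.338, so t = min(1, 0.338) = 0.338.
Check: 0.837 ⊗ 0.338 = max(0, 0.175) = 0.175 ≤ 0.175.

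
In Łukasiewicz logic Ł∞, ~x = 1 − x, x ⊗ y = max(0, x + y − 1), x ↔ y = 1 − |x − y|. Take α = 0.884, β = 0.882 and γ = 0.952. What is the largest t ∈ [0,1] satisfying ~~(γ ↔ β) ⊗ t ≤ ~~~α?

0.186

γ ↔ β = 1 − |0.952 − 0.882| = 1 − 0.070 = 0.930
~(γ ↔ β) = 1 − 0.930 = 0.070
~~(γ ↔ β) = 1 − 0.070 = 0.930
So the left factor is ~~(γ ↔ β) = 0.930.
~α = 1 − 0.884 = 0.116
~~α = 1 − 0.116 = 0.884
~~~α = 1 − 0.884 = 0.116
So the right-hand bound is ~~~α = 0.116.
The residuum of the Łukasiewicz t-norm gives the supremum: min(1, 1 − 0.930 + 0.116).
1 − 0.930 + 0.116 = 0.186, so t = min(1, 0.186) = 0.186.
Check: 0.930 ⊗ 0.186 = max(0, 0.116) = 0.116 ≤ 0.116.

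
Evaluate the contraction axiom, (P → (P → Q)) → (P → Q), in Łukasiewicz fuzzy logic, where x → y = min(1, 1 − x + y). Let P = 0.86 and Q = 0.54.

P → Q = min(1, 1 − 0.86 + 0.54) = min(1, 0.68) = 0.68
P → (P → Q) = min(1, 1 − 0.86 + 0.68) = min(1, 0.82) = 0.82
(P → (P → Q)) → (P → Q) = min(1, 1 − 0.82 + 0.68) = min(1, 0.86) = 0.86
(The value 0.86 < 1 shows this instance is not satisfied; fails in Ł∞ (the t-norm is not idempotent).)

0.86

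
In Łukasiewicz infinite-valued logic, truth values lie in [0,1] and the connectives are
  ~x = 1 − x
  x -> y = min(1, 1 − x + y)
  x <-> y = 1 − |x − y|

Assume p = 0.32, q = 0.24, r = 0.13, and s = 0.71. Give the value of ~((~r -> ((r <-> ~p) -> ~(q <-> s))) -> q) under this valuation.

0.76

~r = 1 − 0.13 = 0.87
~p = 1 − 0.32 = 0.68
r <-> ~p = 1 − |0.13 − 0.68| = 1 − 0.55 = 0.45
q <-> s = 1 − |0.24 − 0.71| = 1 − 0.47 = 0.53
~(q <-> s) = 1 − 0.53 = 0.47
(r <-> ~p) -> ~(q <-> s) = min(1, 1 − 0.45 + 0.47) = min(1, 1.02) = 1.00
~r -> ((r <-> ~p) -> ~(q <-> s)) = min(1, 1 − 0.87 + 1.00) = min(1, 1.13) = 1.00
(~r -> ((r <-> ~p) -> ~(q <-> s))) -> q = min(1, 1 − 1.00 + 0.24) = min(1, 0.24) = 0.24
~((~r -> ((r <-> ~p) -> ~(q <-> s))) -> q) = 1 − 0.24 = 0.76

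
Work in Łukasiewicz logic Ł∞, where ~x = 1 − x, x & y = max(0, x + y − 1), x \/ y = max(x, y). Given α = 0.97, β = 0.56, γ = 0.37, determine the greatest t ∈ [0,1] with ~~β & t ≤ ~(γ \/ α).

0.47

~β = 1 − 0.56 = 0.44
~~β = 1 − 0.44 = 0.56
So the left factor is ~~β = 0.56.
γ \/ α = max(0.37, 0.97) = 0.97
~(γ \/ α) = 1 − 0.97 = 0.03
So the right-hand bound is ~(γ \/ α) = 0.03.
The residuum of the Łukasiewicz t-norm gives the supremum: min(1, 1 − 0.56 + 0.03).
1 − 0.56 + 0.03 = 0.47, so t = min(1, 0.47) = 0.47.
Check: 0.56 & 0.47 = max(0, 0.03) = 0.03 ≤ 0.03.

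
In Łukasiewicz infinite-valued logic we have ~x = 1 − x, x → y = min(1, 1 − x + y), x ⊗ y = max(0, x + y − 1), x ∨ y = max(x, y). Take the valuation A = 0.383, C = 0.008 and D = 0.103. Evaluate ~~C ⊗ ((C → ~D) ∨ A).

0.008

~C = 1 − 0.008 = 0.992
~~C = 1 − 0.992 = 0.008
~D = 1 − 0.103 = 0.897
C → ~D = min(1, 1 − 0.008 + 0.897) = min(1, 1.889) = 1.000
(C → ~D) ∨ A = max(1.000, 0.383) = 1.000
~~C ⊗ ((C → ~D) ∨ A) = max(0, 0.008 + 1.000 − 1) = max(0, 0.008) = 0.008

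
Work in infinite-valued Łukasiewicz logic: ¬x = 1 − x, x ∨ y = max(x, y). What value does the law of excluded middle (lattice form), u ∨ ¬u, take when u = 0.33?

0.67

¬u = 1 − 0.33 = 0.67
u ∨ ¬u = max(0.33, 0.67) = 0.67
(The value 0.67 < 1 shows this instance is not satisfied; not a Ł∞-tautology — its value is max(a, 1−a).)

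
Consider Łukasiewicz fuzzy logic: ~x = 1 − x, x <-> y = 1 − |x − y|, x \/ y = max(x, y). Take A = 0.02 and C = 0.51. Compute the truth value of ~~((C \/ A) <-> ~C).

0.98

C \/ A = max(0.51, 0.02) = 0.51
~C = 1 − 0.51 = 0.49
(C \/ A) <-> ~C = 1 − |0.51 − 0.49| = 1 − 0.02 = 0.98
~((C \/ A) <-> ~C) = 1 − 0.98 = 0.02
~~((C \/ A) <-> ~C) = 1 − 0.02 = 0.98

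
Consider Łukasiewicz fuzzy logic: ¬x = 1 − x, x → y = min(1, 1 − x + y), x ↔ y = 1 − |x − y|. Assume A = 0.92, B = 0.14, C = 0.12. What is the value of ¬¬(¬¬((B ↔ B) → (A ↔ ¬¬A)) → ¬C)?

0.88

B ↔ B = 1 − |0.14 − 0.14| = 1 − 0.00 = 1.00
¬A = 1 − 0.92 = 0.08
¬¬A = 1 − 0.08 = 0.92
A ↔ ¬¬A = 1 − |0.92 − 0.92| = 1 − 0.00 = 1.00
(B ↔ B) → (A ↔ ¬¬A) = min(1, 1 − 1.00 + 1.00) = min(1, 1.00) = 1.00
¬((B ↔ B) → (A ↔ ¬¬A)) = 1 − 1.00 = 0.00
¬¬((B ↔ B) → (A ↔ ¬¬A)) = 1 − 0.00 = 1.00
¬C = 1 − 0.12 = 0.88
¬¬((B ↔ B) → (A ↔ ¬¬A)) → ¬C = min(1, 1 − 1.00 + 0.88) = min(1, 0.88) = 0.88
¬(¬¬((B ↔ B) → (A ↔ ¬¬A)) → ¬C) = 1 − 0.88 = 0.12
¬¬(¬¬((B ↔ B) → (A ↔ ¬¬A)) → ¬C) = 1 − 0.12 = 0.88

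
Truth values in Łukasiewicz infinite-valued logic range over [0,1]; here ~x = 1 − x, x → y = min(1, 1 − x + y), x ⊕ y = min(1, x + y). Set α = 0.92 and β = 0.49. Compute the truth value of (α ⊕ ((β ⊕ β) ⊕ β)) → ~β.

0.51

β ⊕ β = min(1, 0.49 + 0.49) = min(1, 0.98) = 0.98
(β ⊕ β) ⊕ β = min(1, 0.98 + 0.49) = min(1, 1.47) = 1.00
α ⊕ ((β ⊕ β) ⊕ β) = min(1, 0.92 + 1.00) = min(1, 1.92) = 1.00
~β = 1 − 0.49 = 0.51
(α ⊕ ((β ⊕ β) ⊕ β)) → ~β = min(1, 1 − 1.00 + 0.51) = min(1, 0.51) = 0.51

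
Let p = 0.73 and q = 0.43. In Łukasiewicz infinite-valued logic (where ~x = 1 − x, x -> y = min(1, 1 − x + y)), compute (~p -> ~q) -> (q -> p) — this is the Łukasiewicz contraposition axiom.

~p = 1 − 0.73 = 0.27
~q = 1 − 0.43 = 0.57
~p -> ~q = min(1, 1 − 0.27 + 0.57) = min(1, 1.30) = 1.00
q -> p = min(1, 1 − 0.43 + 0.73) = min(1, 1.30) = 1.00
(~p -> ~q) -> (q -> p) = min(1, 1 − 1.00 + 1.00) = min(1, 1.00) = 1.00
(As expected: an axiom of Ł∞, always 1.)

1.00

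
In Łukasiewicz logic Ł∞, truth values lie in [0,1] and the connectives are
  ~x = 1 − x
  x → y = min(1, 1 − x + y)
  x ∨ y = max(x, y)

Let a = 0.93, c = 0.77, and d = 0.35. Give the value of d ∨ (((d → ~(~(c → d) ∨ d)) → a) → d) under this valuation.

c → d = min(1, 1 − 0.77 + 0.35) = min(1, 0.58) = 0.58
~(c → d) = 1 − 0.58 = 0.42
~(c → d) ∨ d = max(0.42, 0.35) = 0.42
~(~(c → d) ∨ d) = 1 − 0.42 = 0.58
d → ~(~(c → d) ∨ d) = min(1, 1 − 0.35 + 0.58) = min(1, 1.23) = 1.00
(d → ~(~(c → d) ∨ d)) → a = min(1, 1 − 1.00 + 0.93) = min(1, 0.93) = 0.93
((d → ~(~(c → d) ∨ d)) → a) → d = min(1, 1 − 0.93 + 0.35) = min(1, 0.42) = 0.42
d ∨ (((d → ~(~(c → d) ∨ d)) → a) → d) = max(0.35, 0.42) = 0.42

0.42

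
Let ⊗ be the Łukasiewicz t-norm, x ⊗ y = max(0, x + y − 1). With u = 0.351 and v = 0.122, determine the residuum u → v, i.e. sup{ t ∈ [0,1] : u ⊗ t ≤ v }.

The residuum of the Łukasiewicz t-norm gives the supremum: min(1, 1 − 0.351 + 0.122).
1 − 0.351 + 0.122 = 0.771, so t = min(1, 0.771) = 0.771.
Check: 0.351 ⊗ 0.771 = max(0, 0.122) = 0.122 ≤ 0.122.

0.771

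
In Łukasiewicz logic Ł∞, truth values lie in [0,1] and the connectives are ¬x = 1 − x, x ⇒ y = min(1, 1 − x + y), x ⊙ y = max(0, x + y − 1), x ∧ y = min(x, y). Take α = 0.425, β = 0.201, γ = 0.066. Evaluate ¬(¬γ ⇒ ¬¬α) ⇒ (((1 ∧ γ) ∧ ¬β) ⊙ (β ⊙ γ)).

0.491

¬γ = 1 − 0.066 = 0.934
¬α = 1 − 0.425 = 0.575
¬¬α = 1 − 0.575 = 0.425
¬γ ⇒ ¬¬α = min(1, 1 − 0.934 + 0.425) = min(1, 0.491) = 0.491
¬(¬γ ⇒ ¬¬α) = 1 − 0.491 = 0.509
1 ∧ γ = min(1.000, 0.066) = 0.066
¬β = 1 − 0.201 = 0.799
(1 ∧ γ) ∧ ¬β = min(0.066, 0.799) = 0.066
β ⊙ γ = max(0, 0.201 + 0.066 − 1) = max(0, -0.733) = 0.000
((1 ∧ γ) ∧ ¬β) ⊙ (β ⊙ γ) = max(0, 0.066 + 0.000 − 1) = max(0, -0.934) = 0.000
¬(¬γ ⇒ ¬¬α) ⇒ (((1 ∧ γ) ∧ ¬β) ⊙ (β ⊙ γ)) = min(1, 1 − 0.509 + 0.000) = min(1, 0.491) = 0.491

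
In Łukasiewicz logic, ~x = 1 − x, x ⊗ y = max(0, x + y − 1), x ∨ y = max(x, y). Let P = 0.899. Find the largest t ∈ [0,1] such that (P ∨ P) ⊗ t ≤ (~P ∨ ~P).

0.202

P ∨ P = max(0.899, 0.899) = 0.899
So the left factor is P ∨ P = 0.899.
~P = 1 − 0.899 = 0.101
~P ∨ ~P = max(0.101, 0.101) = 0.101
So the right-hand bound is ~P ∨ ~P = 0.101.
The residuum of the Łukasiewicz t-norm gives the supremum: min(1, 1 − 0.899 + 0.101).
1 − 0.899 + 0.101 = 0.202, so t = min(1, 0.202) = 0.202.
Check: 0.899 ⊗ 0.202 = max(0, 0.101) = 0.101 ≤ 0.101.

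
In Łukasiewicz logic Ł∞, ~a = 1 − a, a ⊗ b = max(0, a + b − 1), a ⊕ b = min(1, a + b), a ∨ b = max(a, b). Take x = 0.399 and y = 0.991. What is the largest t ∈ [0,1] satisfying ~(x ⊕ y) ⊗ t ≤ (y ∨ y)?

x ⊕ y = min(1, 0.399 + 0.991) = min(1, 1.390) = 1.000
~(x ⊕ y) = 1 − 1.000 = 0.000
So the left factor is ~(x ⊕ y) = 0.000.
y ∨ y = max(0.991, 0.991) = 0.991
So the right-hand bound is y ∨ y = 0.991.
The residuum of the Łukasiewicz t-norm gives the supremum: min(1, 1 − 0.000 + 0.991).
1 − 0.000 + 0.991 = 1.991, so t = min(1, 1.991) = 1.000.
Check: 0.000 ⊗ 1.000 = max(0, 0.000) = 0.000 ≤ 0.991.

1.000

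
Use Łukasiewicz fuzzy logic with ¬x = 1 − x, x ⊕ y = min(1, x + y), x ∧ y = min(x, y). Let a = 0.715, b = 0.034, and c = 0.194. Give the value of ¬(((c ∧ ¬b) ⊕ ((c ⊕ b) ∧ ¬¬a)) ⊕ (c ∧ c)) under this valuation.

¬b = 1 − 0.034 = 0.966
c ∧ ¬b = min(0.194, 0.966) = 0.194
c ⊕ b = min(1, 0.194 + 0.034) = min(1, 0.228) = 0.228
¬a = 1 − 0.715 = 0.285
¬¬a = 1 − 0.285 = 0.715
(c ⊕ b) ∧ ¬¬a = min(0.228, 0.715) = 0.228
(c ∧ ¬b) ⊕ ((c ⊕ b) ∧ ¬¬a) = min(1, 0.194 + 0.228) = min(1, 0.422) = 0.422
c ∧ c = min(0.194, 0.194) = 0.194
((c ∧ ¬b) ⊕ ((c ⊕ b) ∧ ¬¬a)) ⊕ (c ∧ c) = min(1, 0.422 + 0.194) = min(1, 0.616) = 0.616
¬(((c ∧ ¬b) ⊕ ((c ⊕ b) ∧ ¬¬a)) ⊕ (c ∧ c)) = 1 − 0.616 = 0.384

0.384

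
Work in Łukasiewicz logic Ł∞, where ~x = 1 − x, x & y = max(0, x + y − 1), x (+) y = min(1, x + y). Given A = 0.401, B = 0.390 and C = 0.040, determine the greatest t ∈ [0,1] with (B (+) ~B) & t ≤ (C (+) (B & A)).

0.040

~B = 1 − 0.390 = 0.610
B (+) ~B = min(1, 0.390 + 0.610) = min(1, 1.000) = 1.000
So the left factor is B (+) ~B = 1.000.
B & A = max(0, 0.390 + 0.401 − 1) = max(0, -0.209) = 0.000
C (+) (B & A) = min(1, 0.040 + 0.000) = min(1, 0.040) = 0.040
So the right-hand bound is C (+) (B & A) = 0.040.
The residuum of the Łukasiewicz t-norm gives the supremum: min(1, 1 − 1.000 + 0.040).
1 − 1.000 + 0.040 = 0.040, so t = min(1, 0.040) = 0.040.
Check: 1.000 & 0.040 = max(0, 0.040) = 0.040 ≤ 0.040.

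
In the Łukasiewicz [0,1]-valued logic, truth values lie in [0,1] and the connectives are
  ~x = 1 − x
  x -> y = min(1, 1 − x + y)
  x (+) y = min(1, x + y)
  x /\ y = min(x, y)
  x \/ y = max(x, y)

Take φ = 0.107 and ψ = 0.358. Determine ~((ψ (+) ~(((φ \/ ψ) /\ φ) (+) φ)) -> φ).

φ \/ ψ = max(0.107, 0.358) = 0.358
(φ \/ ψ) /\ φ = min(0.358, 0.107) = 0.107
((φ \/ ψ) /\ φ) (+) φ = min(1, 0.107 + 0.107) = min(1, 0.214) = 0.214
~(((φ \/ ψ) /\ φ) (+) φ) = 1 − 0.214 = 0.786
ψ (+) ~(((φ \/ ψ) /\ φ) (+) φ) = min(1, 0.358 + 0.786) = min(1, 1.144) = 1.000
(ψ (+) ~(((φ \/ ψ) /\ φ) (+) φ)) -> φ = min(1, 1 − 1.000 + 0.107) = min(1, 0.107) = 0.107
~((ψ (+) ~(((φ \/ ψ) /\ φ) (+) φ)) -> φ) = 1 − 0.107 = 0.893

0.893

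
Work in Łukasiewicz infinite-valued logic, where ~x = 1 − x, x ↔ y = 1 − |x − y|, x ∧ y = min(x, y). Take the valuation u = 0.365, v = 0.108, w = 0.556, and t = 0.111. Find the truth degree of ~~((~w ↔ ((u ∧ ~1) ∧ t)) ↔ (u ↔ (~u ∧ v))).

~w = 1 − 0.556 = 0.444
~1 = 1 − 1.000 = 0.000
u ∧ ~1 = min(0.365, 0.000) = 0.000
(u ∧ ~1) ∧ t = min(0.000, 0.111) = 0.000
~w ↔ ((u ∧ ~1) ∧ t) = 1 − |0.444 − 0.000| = 1 − 0.444 = 0.556
~u = 1 − 0.365 = 0.635
~u ∧ v = min(0.635, 0.108) = 0.108
u ↔ (~u ∧ v) = 1 − |0.365 − 0.108| = 1 − 0.257 = 0.743
(~w ↔ ((u ∧ ~1) ∧ t)) ↔ (u ↔ (~u ∧ v)) = 1 − |0.556 − 0.743| = 1 − 0.187 = 0.813
~((~w ↔ ((u ∧ ~1) ∧ t)) ↔ (u ↔ (~u ∧ v))) = 1 − 0.813 = 0.187
~~((~w ↔ ((u ∧ ~1) ∧ t)) ↔ (u ↔ (~u ∧ v))) = 1 − 0.187 = 0.813

0.813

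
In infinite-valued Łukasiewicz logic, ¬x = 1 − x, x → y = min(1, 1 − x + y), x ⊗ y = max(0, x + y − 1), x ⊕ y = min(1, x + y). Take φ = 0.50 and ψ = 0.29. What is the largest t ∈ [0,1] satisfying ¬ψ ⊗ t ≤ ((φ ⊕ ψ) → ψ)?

0.79

¬ψ = 1 − 0.29 = 0.71
So the left factor is ¬ψ = 0.71.
φ ⊕ ψ = min(1, 0.50 + 0.29) = min(1, 0.79) = 0.79
(φ ⊕ ψ) → ψ = min(1, 1 − 0.79 + 0.29) = min(1, 0.50) = 0.50
So the right-hand bound is (φ ⊕ ψ) → ψ = 0.50.
The residuum of the Łukasiewicz t-norm gives the supremum: min(1, 1 − 0.71 + 0.50).
1 − 0.71 + 0.50 = 0.79, so t = min(1, 0.79) = 0.79.
Check: 0.71 ⊗ 0.79 = max(0, 0.50) = 0.50 ≤ 0.50.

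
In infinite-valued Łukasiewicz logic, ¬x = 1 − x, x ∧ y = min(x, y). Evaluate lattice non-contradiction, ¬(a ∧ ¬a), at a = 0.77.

0.77

¬a = 1 − 0.77 = 0.23
a ∧ ¬a = min(0.77, 0.23) = 0.23
¬(a ∧ ¬a) = 1 − 0.23 = 0.77
(The value 0.77 < 1 shows this instance is not satisfied; not a Ł∞-tautology — its value is 1 − min(a, 1−a).)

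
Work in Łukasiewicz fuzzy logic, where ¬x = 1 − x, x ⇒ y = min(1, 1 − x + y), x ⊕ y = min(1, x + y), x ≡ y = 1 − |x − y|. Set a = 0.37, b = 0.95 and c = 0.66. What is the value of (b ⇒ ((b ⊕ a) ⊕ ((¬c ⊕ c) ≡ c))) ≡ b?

b ⊕ a = min(1, 0.95 + 0.37) = min(1, 1.32) = 1.00
¬c = 1 − 0.66 = 0.34
¬c ⊕ c = min(1, 0.34 + 0.66) = min(1, 1.00) = 1.00
(¬c ⊕ c) ≡ c = 1 − |1.00 − 0.66| = 1 − 0.34 = 0.66
(b ⊕ a) ⊕ ((¬c ⊕ c) ≡ c) = min(1, 1.00 + 0.66) = min(1, 1.66) = 1.00
b ⇒ ((b ⊕ a) ⊕ ((¬c ⊕ c) ≡ c)) = min(1, 1 − 0.95 + 1.00) = min(1, 1.05) = 1.00
(b ⇒ ((b ⊕ a) ⊕ ((¬c ⊕ c) ≡ c))) ≡ b = 1 − |1.00 − 0.95| = 1 − 0.05 = 0.95

0.95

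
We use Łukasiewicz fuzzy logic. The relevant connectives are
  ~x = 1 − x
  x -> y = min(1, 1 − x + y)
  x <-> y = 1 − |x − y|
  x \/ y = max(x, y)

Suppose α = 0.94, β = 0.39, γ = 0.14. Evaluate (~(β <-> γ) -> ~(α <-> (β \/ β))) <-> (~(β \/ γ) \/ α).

β <-> γ = 1 − |0.39 − 0.14| = 1 − 0.25 = 0.75
~(β <-> γ) = 1 − 0.75 = 0.25
β \/ β = max(0.39, 0.39) = 0.39
α <-> (β \/ β) = 1 − |0.94 − 0.39| = 1 − 0.55 = 0.45
~(α <-> (β \/ β)) = 1 − 0.45 = 0.55
~(β <-> γ) -> ~(α <-> (β \/ β)) = min(1, 1 − 0.25 + 0.55) = min(1, 1.30) = 1.00
β \/ γ = max(0.39, 0.14) = 0.39
~(β \/ γ) = 1 − 0.39 = 0.61
~(β \/ γ) \/ α = max(0.61, 0.94) = 0.94
(~(β <-> γ) -> ~(α <-> (β \/ β))) <-> (~(β \/ γ) \/ α) = 1 − |1.00 − 0.94| = 1 − 0.06 = 0.94

0.94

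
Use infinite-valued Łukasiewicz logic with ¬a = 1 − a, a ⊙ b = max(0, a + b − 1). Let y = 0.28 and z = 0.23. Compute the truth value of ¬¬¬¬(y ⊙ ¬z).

¬z = 1 − 0.23 = 0.77
y ⊙ ¬z = max(0, 0.28 + 0.77 − 1) = max(0, 0.05) = 0.05
¬(y ⊙ ¬z) = 1 − 0.05 = 0.95
¬¬(y ⊙ ¬z) = 1 − 0.95 = 0.05
¬¬¬(y ⊙ ¬z) = 1 − 0.05 = 0.95
¬¬¬¬(y ⊙ ¬z) = 1 − 0.95 = 0.05

0.05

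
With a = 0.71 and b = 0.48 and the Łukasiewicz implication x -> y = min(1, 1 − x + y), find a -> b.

0.77

a -> b = min(1, 1 − 0.71 + 0.48) = min(1, 0.77) = 0.77
For comparison, the Gödel implication (1 if x ≤ y else y) would give 0.48.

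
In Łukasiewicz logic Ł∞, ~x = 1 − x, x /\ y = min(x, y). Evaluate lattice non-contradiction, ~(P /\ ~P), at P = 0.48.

~P = 1 − 0.48 = 0.52
P /\ ~P = min(0.48, 0.52) = 0.48
~(P /\ ~P) = 1 − 0.48 = 0.52
(The value 0.52 < 1 shows this instance is not satisfied; not a Ł∞-tautology — its value is 1 − min(a, 1−a).)

0.52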